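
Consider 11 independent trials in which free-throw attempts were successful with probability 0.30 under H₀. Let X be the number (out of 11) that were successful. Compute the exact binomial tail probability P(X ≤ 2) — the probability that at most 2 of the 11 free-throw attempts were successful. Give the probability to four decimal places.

P = 0.3127

X is binomial with n = 11 and p = 0.30.
P(X ≤ 2) = C(11,0)·0.30^0·0.70^11 + C(11,1)·0.30^1·0.70^10 + C(11,2)·0.30^2·0.70^9.
= 0.019773 + 0.093217 + 0.199750 = 0.3127.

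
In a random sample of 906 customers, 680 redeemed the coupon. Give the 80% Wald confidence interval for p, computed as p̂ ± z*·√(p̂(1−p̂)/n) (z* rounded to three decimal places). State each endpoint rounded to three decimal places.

(0.732, 0.769)

p̂ = 680/906 = 0.75055.
Standard error of p̂: √(0.187224/906) = √0.000206649 = 0.014375.
For 80% confidence, z* = 1.282.
Margin = 1.282·0.014375 = 0.01843.
Interval: 0.75055 ± 0.01843 → (0.732, 0.769).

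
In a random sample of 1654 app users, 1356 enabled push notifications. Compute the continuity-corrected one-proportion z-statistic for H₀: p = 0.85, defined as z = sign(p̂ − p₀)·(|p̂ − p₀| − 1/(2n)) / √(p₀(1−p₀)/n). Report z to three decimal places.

z = -3.402

Sample proportion p̂ = 1356/1654 = 0.81983. p̂ − p₀ = -0.030169.
Continuity correction 1/(2n) = 1/3308 = 0.000302.
Corrected numerator: |-0.030169| − 0.000302 = 0.029867.
SE₀ = √(0.85·0.15/1654) = 0.008780.
z = −0.029867/0.008780 = -3.402.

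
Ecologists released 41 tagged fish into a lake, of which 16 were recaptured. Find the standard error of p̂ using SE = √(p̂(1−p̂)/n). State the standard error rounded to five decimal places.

With x = 16 successes in n = 41, p̂ = 0.39024.
p̂(1−p̂) = 0.237953.
SE = √(0.237953/41) = √0.005803732 = 0.07618.

SE = 0.07618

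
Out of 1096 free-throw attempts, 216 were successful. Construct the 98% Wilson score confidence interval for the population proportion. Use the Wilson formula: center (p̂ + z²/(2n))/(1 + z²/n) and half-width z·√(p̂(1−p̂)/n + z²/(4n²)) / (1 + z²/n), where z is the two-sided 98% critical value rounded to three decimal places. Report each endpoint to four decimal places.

p̂ = 216/1096 = 0.19708; z = 2.326, so z² = 5.410276.
Denominator 1 + z²/n = 1 + 5.410276/1096 = 1.004936.
Adjusted center: (0.19708 + z²/(2n))/1.004936 = 0.19857.
Radicand: p̂(1−p̂)/n + z²/(4n²) = 0.000144379 + 0.000001126 = 0.000145505.
Half-width = 2.326·√0.000145505/1.004936 = 0.02792.
CI: 0.19857 ± 0.02792 = (0.1706, 0.2265).

(0.1706, 0.2265)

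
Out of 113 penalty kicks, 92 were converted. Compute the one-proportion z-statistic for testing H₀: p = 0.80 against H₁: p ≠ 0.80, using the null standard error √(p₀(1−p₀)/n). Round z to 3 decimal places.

z = 0.376

p̂ = 92/113 = 0.81416.
SE₀ = √(0.80·0.20/113) = 0.037629.
z = (0.81416 − 0.80)/0.037629 = 0.01416/0.037629 = 0.376.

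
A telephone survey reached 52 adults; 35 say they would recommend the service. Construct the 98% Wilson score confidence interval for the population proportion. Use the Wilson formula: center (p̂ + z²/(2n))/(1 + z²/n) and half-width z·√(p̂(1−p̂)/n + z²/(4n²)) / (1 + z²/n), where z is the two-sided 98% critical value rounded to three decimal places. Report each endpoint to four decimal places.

(0.5118, 0.8017)

Here p̂ = 35/52 = 0.67308 and z = 2.326 (z² = 5.410276).
Denominator 1 + z²/n = 1 + 5.410276/52 = 1.104044.
Adjusted center: (0.67308 + z²/(2n))/1.104044 = 0.65677.
Radicand: p̂(1−p̂)/n + z²/(4n²) = 0.004231623 + 0.000500210 = 0.004731833.
Half-width = z·√(radicand)/denom = 2.326·0.068788/1.104044 = 0.14492.
CI: 0.65677 ± 0.14492 = (0.5118, 0.8017).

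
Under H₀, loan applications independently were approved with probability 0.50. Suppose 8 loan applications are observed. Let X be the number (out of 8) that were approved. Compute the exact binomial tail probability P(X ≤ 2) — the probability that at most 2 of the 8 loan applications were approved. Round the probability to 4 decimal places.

X is binomial with n = 8 and p = 0.50.
P(X ≤ 2) = C(8,0)·0.50^0·0.50^8 + C(8,1)·0.50^1·0.50^7 + C(8,2)·0.50^2·0.50^6.
= 0.003906 + 0.031250 + 0.109375 = 0.1445.

P = 0.1445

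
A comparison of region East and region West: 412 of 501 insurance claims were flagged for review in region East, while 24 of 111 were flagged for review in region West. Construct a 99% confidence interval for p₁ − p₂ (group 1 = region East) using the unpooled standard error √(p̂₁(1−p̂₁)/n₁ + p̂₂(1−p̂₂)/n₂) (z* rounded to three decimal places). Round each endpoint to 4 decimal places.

(0.4963, 0.7160)

p̂₁ = 0.82236, p̂₂ = 0.21622, so the observed difference is 0.60614.
SE = √(0.000291591 + 0.001526728) = √0.001818319 = 0.042642.
z* = 2.576 at the 99% level. Margin = 2.576·0.042642 = 0.10985.
Interval: 0.60614 ± 0.10985 → (0.4963, 0.7160).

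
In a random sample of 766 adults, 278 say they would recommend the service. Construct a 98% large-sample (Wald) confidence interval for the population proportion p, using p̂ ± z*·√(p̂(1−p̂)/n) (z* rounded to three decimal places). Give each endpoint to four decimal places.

p̂ = 278/766 = 0.36292.
SE = √(p̂(1−p̂)/n) = √(0.231210/766) = 0.017374.
The 98% critical value is z* = 2.326.
Margin = 2.326·0.017374 = 0.04041.
CI: 0.36292 ± 0.04041 = (0.3225, 0.4033).

(0.3225, 0.4033)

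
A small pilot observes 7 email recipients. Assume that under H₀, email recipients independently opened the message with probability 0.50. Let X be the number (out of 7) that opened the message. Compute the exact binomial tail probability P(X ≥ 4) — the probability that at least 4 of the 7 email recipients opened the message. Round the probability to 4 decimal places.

X ~ Binomial(n=7, p=0.50).
P(X ≥ 4) = C(7,4)·0.50^4·0.50^3 + C(7,5)·0.50^5·0.50^2 + C(7,6)·0.50^6·0.50^1 + C(7,7)·0.50^7·0.50^0.
= 0.273438 + 0.164062 + 0.054688 + 0.007812 = 0.5000.

P = 0.5000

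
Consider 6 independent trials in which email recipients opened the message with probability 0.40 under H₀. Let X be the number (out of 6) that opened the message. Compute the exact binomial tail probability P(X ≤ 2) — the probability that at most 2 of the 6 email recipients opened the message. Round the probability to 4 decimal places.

X is binomial with n = 6 and p = 0.40.
P(X ≤ 2) = C(6,0)·0.40^0·0.60^6 + C(6,1)·0.40^1·0.60^5 + C(6,2)·0.40^2·0.60^4.
= 0.046656 + 0.186624 + 0.311040 = 0.5443.

P = 0.5443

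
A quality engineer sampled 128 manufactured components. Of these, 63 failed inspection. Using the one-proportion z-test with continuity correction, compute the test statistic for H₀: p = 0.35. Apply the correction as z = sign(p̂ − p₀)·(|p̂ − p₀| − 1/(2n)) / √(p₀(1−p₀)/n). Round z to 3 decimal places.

p̂ = 63/128 = 0.49219. p̂ − p₀ = 0.142188.
1/(2n) = 0.003906.
Corrected numerator: |0.142188| − 0.003906 = 0.138282.
SE₀ = √(0.35·0.65/128) = 0.042159.
z = +0.138282/0.042159 = 3.280.

z = 3.280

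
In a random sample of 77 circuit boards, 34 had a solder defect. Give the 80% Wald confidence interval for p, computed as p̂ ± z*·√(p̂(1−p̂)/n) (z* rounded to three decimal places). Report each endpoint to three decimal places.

(0.369, 0.514)

The sample proportion is 34/77 = 0.44156.
Standard error of p̂: √(0.246585/77) = √0.003202397 = 0.056590.
The 80% critical value is z* = 1.282.
Margin of error: 1.282 × 0.056590 = 0.07255.
So the interval runs from 0.369 to 0.514.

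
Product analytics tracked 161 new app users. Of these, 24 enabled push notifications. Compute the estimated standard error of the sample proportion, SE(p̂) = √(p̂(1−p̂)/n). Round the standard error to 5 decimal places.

Sample proportion p̂ = 24/161 = 0.14907.
p̂(1−p̂) = 0.14907·0.85093 = 0.126848.
Dividing by n and taking the root: √0.000787876 = 0.02807.

SE = 0.02807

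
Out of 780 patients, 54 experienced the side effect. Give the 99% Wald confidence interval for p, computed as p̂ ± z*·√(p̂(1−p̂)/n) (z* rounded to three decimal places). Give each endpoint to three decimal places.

(0.046, 0.093)

Sample proportion p̂ = 54/780 = 0.06923.
SE = √(p̂(1−p̂)/n) = √(0.064438/780) = 0.009089.
The 99% critical value is z* = 2.576.
Margin of error: 2.576 × 0.009089 = 0.02341.
So the interval runs from 0.046 to 0.093.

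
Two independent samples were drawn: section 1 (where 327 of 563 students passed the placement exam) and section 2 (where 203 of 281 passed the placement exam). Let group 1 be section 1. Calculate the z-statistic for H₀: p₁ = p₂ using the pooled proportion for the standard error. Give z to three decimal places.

z = -4.011

Sample proportions: p̂₁ = 327/563 = 0.58082 and p̂₂ = 203/281 = 0.72242.
Pooled p̂ = (327+203)/(563+281) = 530/844 = 0.62796.
Pooled SE = √[0.2336257·0.00533492] ≈ 0.035304.
z = -0.14160/0.035304 = -4.011.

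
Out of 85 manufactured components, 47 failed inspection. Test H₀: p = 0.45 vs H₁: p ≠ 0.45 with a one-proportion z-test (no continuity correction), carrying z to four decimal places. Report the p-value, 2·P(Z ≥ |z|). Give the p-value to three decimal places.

With x = 47 successes in n = 85, p̂ = 0.55294.
SE₀ = √(0.45·0.55/85) = 0.053961.
z = (p̂ − p₀)/SE = (47/85 − 0.45)/0.053961 ≈ 1.9077.
p-value = 2·P(Z ≥ |z|) with z = 1.9077 → 0.056.

p-value = 0.056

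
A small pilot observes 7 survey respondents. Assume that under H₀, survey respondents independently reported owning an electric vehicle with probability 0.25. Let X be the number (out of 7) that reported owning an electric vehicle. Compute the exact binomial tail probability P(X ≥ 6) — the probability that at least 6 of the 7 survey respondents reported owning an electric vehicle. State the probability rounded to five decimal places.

P = 0.00134

X ~ Binomial(n=7, p=0.25).
P(X ≥ 6) = C(7,6)·0.25^6·0.75^1 + C(7,7)·0.25^7·0.75^0.
= 0.001282 + 0.000061 = 0.00134.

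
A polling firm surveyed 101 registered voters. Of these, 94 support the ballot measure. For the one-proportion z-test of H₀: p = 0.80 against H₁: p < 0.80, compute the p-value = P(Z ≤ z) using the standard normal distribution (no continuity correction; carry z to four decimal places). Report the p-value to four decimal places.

The sample proportion is 94/101 = 0.93069.
Under H₀, SE = √(p₀(1−p₀)/n) = √(0.80·0.20/101) = √0.001584158 = 0.039801.
z = (p̂ − p₀)/SE = (94/101 − 0.80)/0.039801 ≈ 3.2836.
From the standard normal, P(Z ≤ z) = 0.9995.

p-value = 0.9995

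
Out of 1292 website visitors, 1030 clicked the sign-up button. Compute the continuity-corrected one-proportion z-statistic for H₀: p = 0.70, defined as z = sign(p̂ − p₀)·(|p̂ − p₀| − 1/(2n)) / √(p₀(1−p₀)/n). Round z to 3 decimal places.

z = 7.595

With x = 1030 successes in n = 1292, p̂ = 0.79721. p̂ − p₀ = 0.097214.
1/(2n) = 0.000387.
Corrected numerator: |0.097214| − 0.000387 = 0.096827.
Null standard error: √(0.70·0.30/1292) = √0.000162539 = 0.012749.
z = (+)0.096827/0.012749 = 7.595.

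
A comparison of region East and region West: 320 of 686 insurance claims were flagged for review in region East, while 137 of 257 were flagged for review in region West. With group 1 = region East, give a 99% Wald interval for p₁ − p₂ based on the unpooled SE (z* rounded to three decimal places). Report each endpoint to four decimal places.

p̂₁ = 0.46647, p̂₂ = 0.53307, so the observed difference is -0.06660.
SE = √(0.000362793 + 0.000968506) = √0.001331299 = 0.036487.
z* = 2.576 at the 99% level. Margin = 2.576·0.036487 = 0.09399.
So the interval runs from -0.1606 to 0.0274.

(-0.1606, 0.0274)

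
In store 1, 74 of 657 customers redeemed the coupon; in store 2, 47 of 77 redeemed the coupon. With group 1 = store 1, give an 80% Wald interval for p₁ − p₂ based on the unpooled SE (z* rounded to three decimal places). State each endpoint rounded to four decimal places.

(-0.5707, -0.4248)

p̂₁ = 0.11263, p̂₂ = 0.61039, so the observed difference is -0.49776.
Unpooled SE = √(p̂₁(1−p̂₁)/n₁ + p̂₂(1−p̂₂)/n₂) = √(0.000152126 + 0.003088495) = 0.056926.
z* = 1.282 at the 80% level. Margin of error = 0.07298.
CI: -0.49776 ± 0.07298 = (-0.5707, -0.4248).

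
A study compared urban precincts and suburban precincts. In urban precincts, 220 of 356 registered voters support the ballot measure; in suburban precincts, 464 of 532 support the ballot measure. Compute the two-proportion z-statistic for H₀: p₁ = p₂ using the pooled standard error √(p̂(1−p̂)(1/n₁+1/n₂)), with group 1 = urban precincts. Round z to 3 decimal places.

Sample proportions: p̂₁ = 220/356 = 0.61798 and p̂₂ = 464/532 = 0.87218.
Pooled p̂ = (220+464)/(356+532) = 684/888 = 0.77027.
Pooled SE = √[0.1769540·0.00468869] ≈ 0.028804.
z = (p̂₁ − p̂₂)/SE = (0.61798 − 0.87218)/0.028804 = -0.25420/0.028804 = -8.825.

z = -8.825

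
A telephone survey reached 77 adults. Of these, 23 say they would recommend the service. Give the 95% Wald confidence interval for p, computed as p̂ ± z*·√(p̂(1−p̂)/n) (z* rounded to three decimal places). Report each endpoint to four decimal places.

The sample proportion is 23/77 = 0.29870.
SE(p̂) = √(0.29870·0.70130/77) = 0.052158.
The 95% critical value is z* = 1.960.
Margin of error: 1.960 × 0.052158 = 0.10223.
Interval: 0.29870 ± 0.10223 → (0.1965, 0.4009).

(0.1965, 0.4009)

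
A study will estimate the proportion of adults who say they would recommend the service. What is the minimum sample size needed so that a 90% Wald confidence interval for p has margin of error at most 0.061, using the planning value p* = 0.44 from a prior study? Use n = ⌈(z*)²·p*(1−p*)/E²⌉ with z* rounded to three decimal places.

For 90% confidence, z* = 1.645.
p*(1−p*) = 0.2464.
Required n before rounding: 2.706025 × 0.2464 / 0.061² = 179.190.
⌈179.190⌉ = 180.

n = 180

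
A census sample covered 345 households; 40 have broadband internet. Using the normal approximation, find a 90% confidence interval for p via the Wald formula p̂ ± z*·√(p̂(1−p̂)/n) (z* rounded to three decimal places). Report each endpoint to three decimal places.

With x = 40 successes in n = 345, p̂ = 0.11594.
SE = √(p̂(1−p̂)/n) = √(0.102499/345) = 0.017237.
For 90% confidence, z* = 1.645.
Margin of error: 1.645 × 0.017237 = 0.02835.
So the interval runs from 0.088 to 0.144.

(0.088, 0.144)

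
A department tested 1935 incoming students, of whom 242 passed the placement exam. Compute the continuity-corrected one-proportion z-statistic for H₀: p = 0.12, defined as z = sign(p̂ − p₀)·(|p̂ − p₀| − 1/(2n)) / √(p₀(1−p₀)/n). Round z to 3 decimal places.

The sample proportion is 242/1935 = 0.12506. p̂ − p₀ = 0.005065.
1/(2n) = 0.000258.
Corrected numerator: |0.005065| − 0.000258 = 0.004807.
Under H₀, SE = √(p₀(1−p₀)/n) = √(0.12·0.88/1935) = √0.000054574 = 0.007387.
z = (+)0.004807/0.007387 = 0.651.

z = 0.651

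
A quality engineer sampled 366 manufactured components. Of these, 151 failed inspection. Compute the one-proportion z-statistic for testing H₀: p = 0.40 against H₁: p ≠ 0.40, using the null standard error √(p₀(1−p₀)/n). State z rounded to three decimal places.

z = 0.491

The sample proportion is 151/366 = 0.41257.
Under H₀, SE = √(p₀(1−p₀)/n) = √(0.40·0.60/366) = √0.000655738 = 0.025607.
Test statistic: z = 0.01257/0.025607 = 0.491.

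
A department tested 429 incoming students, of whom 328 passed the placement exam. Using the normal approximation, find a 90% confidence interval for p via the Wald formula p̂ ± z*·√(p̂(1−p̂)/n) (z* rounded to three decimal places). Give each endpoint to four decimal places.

(0.7309, 0.7983)

p̂ = 328/429 = 0.76457.
Standard error of p̂: √(0.180003/429) = √0.000419588 = 0.020484.
The 90% critical value is z* = 1.645.
Margin of error: 1.645 × 0.020484 = 0.03370.
So the interval runs from 0.7309 to 0.7983.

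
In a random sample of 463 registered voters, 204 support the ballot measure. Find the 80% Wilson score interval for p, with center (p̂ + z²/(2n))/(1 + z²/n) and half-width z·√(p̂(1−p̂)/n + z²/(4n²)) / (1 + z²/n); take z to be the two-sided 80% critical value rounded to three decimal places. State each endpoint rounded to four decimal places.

Here p̂ = 204/463 = 0.44060 and z = 1.282 (z² = 1.643524).
1 + z²/n = 1.003550.
Adjusted center: (0.44060 + z²/(2n))/1.003550 = 0.44081.
Radicand: p̂(1−p̂)/n + z²/(4n²) = 0.000532337 + 0.000001917 = 0.000534254.
Half-width = z·√(radicand)/denom = 1.282·0.023114/1.003550 = 0.02953.
CI: 0.44081 ± 0.02953 = (0.4113, 0.4703).

(0.4113, 0.4703)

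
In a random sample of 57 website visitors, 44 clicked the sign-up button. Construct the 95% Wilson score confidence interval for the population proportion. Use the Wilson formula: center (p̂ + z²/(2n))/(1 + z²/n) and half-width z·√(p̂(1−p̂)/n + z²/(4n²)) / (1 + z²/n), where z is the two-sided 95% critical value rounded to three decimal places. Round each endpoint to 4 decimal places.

(0.6479, 0.8616)

Here p̂ = 44/57 = 0.77193 and z = 1.960 (z² = 3.841600).
1 + z²/n = 1.067396.
Adjusted center: (0.77193 + z²/(2n))/1.067396 = 0.75476.
Radicand: p̂(1−p̂)/n + z²/(4n²) = 0.003088670 + 0.000295599 = 0.003384269.
Half-width = 1.960·√0.003384269/1.067396 = 0.10682.
CI: 0.75476 ± 0.10682 = (0.6479, 0.8616).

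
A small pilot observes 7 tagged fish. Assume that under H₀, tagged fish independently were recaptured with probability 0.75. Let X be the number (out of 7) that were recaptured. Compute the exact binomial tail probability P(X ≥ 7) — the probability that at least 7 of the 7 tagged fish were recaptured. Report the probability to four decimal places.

P = 0.1335

X ~ Binomial(n=7, p=0.75).
P(X ≥ 7) = C(7,7)·0.75^7·0.25^0.
= 0.133484 = 0.1335.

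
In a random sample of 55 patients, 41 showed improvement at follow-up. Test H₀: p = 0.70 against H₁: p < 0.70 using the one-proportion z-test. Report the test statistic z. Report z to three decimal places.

With x = 41 successes in n = 55, p̂ = 0.74545.
Null standard error: √(0.70·0.30/55) = √0.003818182 = 0.061791.
z = (p̂ − p₀)/SE = (0.74545 − 0.70)/0.061791 = 0.736.

z = 0.736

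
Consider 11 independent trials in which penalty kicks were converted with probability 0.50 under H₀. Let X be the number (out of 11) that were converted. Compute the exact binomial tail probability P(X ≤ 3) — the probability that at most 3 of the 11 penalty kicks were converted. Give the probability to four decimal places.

P = 0.1133

X is binomial with n = 11 and p = 0.50.
P(X ≤ 3) = C(11,0)·0.50^0·0.50^11 + C(11,1)·0.50^1·0.50^10 + C(11,2)·0.50^2·0.50^9 + C(11,3)·0.50^3·0.50^8.
= 0.000488 + 0.005371 + 0.026855 + 0.080566 = 0.1133.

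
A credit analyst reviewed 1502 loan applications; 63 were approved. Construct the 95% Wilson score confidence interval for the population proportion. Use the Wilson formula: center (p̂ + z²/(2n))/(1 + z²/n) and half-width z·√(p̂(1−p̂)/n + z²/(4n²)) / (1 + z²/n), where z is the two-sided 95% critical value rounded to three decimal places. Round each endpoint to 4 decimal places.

p̂ = 63/1502 = 0.04194; z = 1.960, so z² = 3.841600.
1 + z²/n = 1.002558.
Adjusted center: (0.04194 + z²/(2n))/1.002558 = 0.04311.
Radicand: p̂(1−p̂)/n + z²/(4n²) = 0.000026754 + 0.000000426 = 0.000027180.
Half-width = z·√(radicand)/denom = 1.960·0.005213/1.002558 = 0.01019.
Interval: 0.04311 ± 0.01019 → (0.0329, 0.0533).

(0.0329, 0.0533)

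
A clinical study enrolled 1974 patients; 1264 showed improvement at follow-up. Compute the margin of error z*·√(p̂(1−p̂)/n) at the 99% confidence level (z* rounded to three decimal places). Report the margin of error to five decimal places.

ME = 0.02782

With x = 1264 successes in n = 1974, p̂ = 0.64032.
SE(p̂) = √(0.64032·0.35968/1974) = 0.010801.
The 99% critical value is z* = 2.576.
So ME = 0.02782.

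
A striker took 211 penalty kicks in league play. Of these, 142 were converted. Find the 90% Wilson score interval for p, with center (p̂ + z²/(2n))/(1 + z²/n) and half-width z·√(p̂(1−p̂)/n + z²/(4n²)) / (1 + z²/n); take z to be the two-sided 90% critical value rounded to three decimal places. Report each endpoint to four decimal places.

(0.6180, 0.7236)

Here p̂ = 142/211 = 0.67299 and z = 1.645 (z² = 2.706025).
Denominator 1 + z²/n = 1 + 2.706025/211 = 1.012825.
Center = (0.67299 + 0.006412)/1.012825 = 0.67080.
Radicand: p̂(1−p̂)/n + z²/(4n²) = 0.001043014 + 0.000015195 = 0.001058209.
Half-width = z·√(radicand)/denom = 1.645·0.032530/1.012825 = 0.05283.
So the interval runs from 0.6180 to 0.7236.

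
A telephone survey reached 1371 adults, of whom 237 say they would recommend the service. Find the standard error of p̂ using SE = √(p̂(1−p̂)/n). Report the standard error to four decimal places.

Sample proportion p̂ = 237/1371 = 0.17287.
p̂(1−p̂) = 0.17287·0.82713 = 0.142986.
SE = √(0.142986/1371) = 0.0102.

SE = 0.0102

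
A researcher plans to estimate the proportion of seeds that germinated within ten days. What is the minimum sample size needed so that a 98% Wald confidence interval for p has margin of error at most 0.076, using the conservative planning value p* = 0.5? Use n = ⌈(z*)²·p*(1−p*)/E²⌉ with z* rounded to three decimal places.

For 98% confidence, z* = 2.326.
p*(1−p*) = 0.2500.
Required n before rounding: 5.410276 × 0.2500 / 0.076² = 234.171.
⌈234.171⌉ = 235.

n = 235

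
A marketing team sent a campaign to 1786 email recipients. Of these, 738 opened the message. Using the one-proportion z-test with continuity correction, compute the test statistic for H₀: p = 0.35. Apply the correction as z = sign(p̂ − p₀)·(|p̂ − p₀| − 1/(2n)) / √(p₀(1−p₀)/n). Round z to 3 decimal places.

Sample proportion p̂ = 738/1786 = 0.41321. p̂ − p₀ = 0.063214.
Continuity correction 1/(2n) = 1/3572 = 0.000280.
Corrected numerator: |0.063214| − 0.000280 = 0.062934.
Null standard error: √(0.35·0.65/1786) = √0.000127380 = 0.011286.
z = (+)0.062934/0.011286 = 5.576.

z = 5.576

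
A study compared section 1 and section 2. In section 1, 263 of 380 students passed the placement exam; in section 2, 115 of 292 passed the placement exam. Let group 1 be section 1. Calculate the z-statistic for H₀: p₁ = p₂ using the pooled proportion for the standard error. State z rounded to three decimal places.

p̂₁ = 263/380 = 0.69211, p̂₂ = 115/292 = 0.39384.
Pooling: p̂ = 378/672 = 0.56250.
SE = √[p̂(1−p̂)(1/n₁+1/n₂)] = √[0.56250·0.43750·(1/380+1/292)] ≈ 0.038606.
z = (p̂₁ − p̂₂)/SE = (0.69211 − 0.39384)/0.038606 = 0.29827/0.038606 = 7.726.

z = 7.726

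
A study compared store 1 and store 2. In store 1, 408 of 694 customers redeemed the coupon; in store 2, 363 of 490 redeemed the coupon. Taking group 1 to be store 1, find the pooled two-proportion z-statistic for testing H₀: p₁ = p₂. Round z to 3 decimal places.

z = -5.438

Sample proportions: p̂₁ = 408/694 = 0.58790 and p̂₂ = 363/490 = 0.74082.
Pooling: p̂ = 771/1184 = 0.65118.
SE = √[p̂(1−p̂)(1/n₁+1/n₂)] = √[0.65118·0.34882·(1/694+1/490)] ≈ 0.028122.
z = -0.15292/0.028122 = -5.438.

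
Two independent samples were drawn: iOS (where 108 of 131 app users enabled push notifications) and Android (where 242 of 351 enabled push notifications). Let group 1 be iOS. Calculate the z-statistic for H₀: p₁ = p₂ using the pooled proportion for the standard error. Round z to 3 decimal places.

z = 2.956

Sample proportions: p̂₁ = 108/131 = 0.82443 and p̂₂ = 242/351 = 0.68946.
Pooled p̂ = (108+242)/(131+351) = 350/482 = 0.72614.
SE = √[p̂(1−p̂)(1/n₁+1/n₂)] = √[0.72614·0.27386·(1/131+1/351)] ≈ 0.045657.
z = 0.13497/0.045657 = 2.956.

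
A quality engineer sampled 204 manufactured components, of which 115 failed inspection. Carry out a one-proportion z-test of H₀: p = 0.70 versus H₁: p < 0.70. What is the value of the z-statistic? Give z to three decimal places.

z = -4.247

The sample proportion is 115/204 = 0.56373.
Under H₀, SE = √(p₀(1−p₀)/n) = √(0.70·0.30/204) = √0.001029412 = 0.032084.
z = (p̂ − p₀)/SE = (0.56373 − 0.70)/0.032084 = -4.247.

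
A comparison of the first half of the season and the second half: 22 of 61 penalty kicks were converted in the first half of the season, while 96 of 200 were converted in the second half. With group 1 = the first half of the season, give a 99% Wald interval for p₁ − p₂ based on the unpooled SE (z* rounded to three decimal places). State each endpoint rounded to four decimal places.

(-0.3020, 0.0633)

p̂₁ = 22/61 = 0.36066, p̂₂ = 96/200 = 0.48000; p̂₁ − p̂₂ = -0.11934.
Unpooled SE = √(p̂₁(1−p̂₁)/n₁ + p̂₂(1−p̂₂)/n₂) = √(0.003780052 + 0.001248000) = 0.070909.
For 99% confidence, z* = 2.576. Margin of error = 0.18266.
CI: -0.11934 ± 0.18266 = (-0.3020, 0.0633).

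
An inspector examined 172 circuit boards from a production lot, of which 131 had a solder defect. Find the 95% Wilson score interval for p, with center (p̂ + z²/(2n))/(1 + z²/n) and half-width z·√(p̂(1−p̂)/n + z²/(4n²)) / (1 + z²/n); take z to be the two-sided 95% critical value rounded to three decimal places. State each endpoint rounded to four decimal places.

p̂ = 131/172 = 0.76163; z = 1.960, so z² = 3.841600.
1 + z²/n = 1.022335.
Center = (0.76163 + 0.011167)/1.022335 = 0.75591.
Radicand: p̂(1−p̂)/n + z²/(4n²) = 0.001055528 + 0.000032463 = 0.001087991.
Half-width = 1.960·√0.001087991/1.022335 = 0.06324.
Interval: 0.75591 ± 0.06324 → (0.6927, 0.8191).

(0.6927, 0.8191)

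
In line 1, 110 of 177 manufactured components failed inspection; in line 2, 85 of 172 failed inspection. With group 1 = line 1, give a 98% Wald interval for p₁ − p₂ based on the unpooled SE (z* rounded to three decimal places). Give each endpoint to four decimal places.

p̂₁ = 110/177 = 0.62147, p̂₂ = 85/172 = 0.49419; p̂₁ − p̂₂ = 0.12728.
SE = √(0.001329069 + 0.001453292) = √0.002782361 = 0.052748.
The 98% critical value is z* = 2.326. Margin = 2.326·0.052748 = 0.12269.
Interval: 0.12728 ± 0.12269 → (0.0046, 0.2500).

(0.0046, 0.2500)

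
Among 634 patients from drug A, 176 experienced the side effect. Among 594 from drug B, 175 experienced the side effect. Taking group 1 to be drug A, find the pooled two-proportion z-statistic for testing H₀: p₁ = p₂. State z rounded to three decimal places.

Sample proportions: p̂₁ = 176/634 = 0.27760 and p̂₂ = 175/594 = 0.29461.
Pooling: p̂ = 351/1228 = 0.28583.
SE = √[p̂(1−p̂)(1/n₁+1/n₂)] = √[0.28583·0.71417·(1/634+1/594)] ≈ 0.025800.
z = (p̂₁ − p̂₂)/SE = (0.27760 − 0.29461)/0.025800 = -0.01701/0.025800 = -0.659.

z = -0.659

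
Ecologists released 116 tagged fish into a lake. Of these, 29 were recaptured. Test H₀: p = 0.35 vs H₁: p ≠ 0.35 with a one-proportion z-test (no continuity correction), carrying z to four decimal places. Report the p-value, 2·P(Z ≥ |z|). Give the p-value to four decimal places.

The sample proportion is 29/116 = 0.25000.
Null standard error: √(0.35·0.65/116) = √0.001961207 = 0.044286.
z = (p̂ − p₀)/SE = (29/116 − 0.35)/0.044286 ≈ -2.2581.
From the standard normal, 2·P(Z ≥ |z|) = 0.0239.

p-value = 0.0239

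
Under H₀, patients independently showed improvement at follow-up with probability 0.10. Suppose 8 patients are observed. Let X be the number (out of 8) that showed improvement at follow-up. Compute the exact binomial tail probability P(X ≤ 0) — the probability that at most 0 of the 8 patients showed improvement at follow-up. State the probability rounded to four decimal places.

X ~ Binomial(n=8, p=0.10).
P(X ≤ 0) = C(8,0)·0.10^0·0.90^8.
= 0.430467 = 0.4305.

P = 0.4305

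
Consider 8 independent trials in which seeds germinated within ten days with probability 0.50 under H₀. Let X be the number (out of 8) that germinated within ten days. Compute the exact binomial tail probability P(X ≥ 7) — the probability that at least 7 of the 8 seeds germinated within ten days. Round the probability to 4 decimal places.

X ~ Binomial(n=8, p=0.50).
P(X ≥ 7) = C(8,7)·0.50^7·0.50^1 + C(8,8)·0.50^8·0.50^0.
= 0.031250 + 0.003906 = 0.0352.

P = 0.0352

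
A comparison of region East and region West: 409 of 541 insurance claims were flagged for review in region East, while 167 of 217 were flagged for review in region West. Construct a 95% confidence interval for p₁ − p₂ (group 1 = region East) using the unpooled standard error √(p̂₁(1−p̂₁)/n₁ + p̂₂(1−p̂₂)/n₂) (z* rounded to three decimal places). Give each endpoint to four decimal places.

p̂₁ = 0.75601, p̂₂ = 0.76959, so the observed difference is -0.01358.
Unpooled SE = √(p̂₁(1−p̂₁)/n₁ + p̂₂(1−p̂₂)/n₂) = √(0.000340962 + 0.000817160) = 0.034031.
The 95% critical value is z* = 1.960. Margin of error = 0.06670.
Interval: -0.01358 ± 0.06670 → (-0.0803, 0.0531).

(-0.0803, 0.0531)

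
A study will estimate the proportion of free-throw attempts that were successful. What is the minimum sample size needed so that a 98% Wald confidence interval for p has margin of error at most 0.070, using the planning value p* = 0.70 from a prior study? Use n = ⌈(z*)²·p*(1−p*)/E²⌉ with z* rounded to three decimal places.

For 98% confidence, z* = 2.326.
p*(1−p*) = 0.70·0.30 = 0.2100.
Required n before rounding: 5.410276 × 0.2100 / 0.070² = 231.869.
⌈231.869⌉ = 232.

n = 232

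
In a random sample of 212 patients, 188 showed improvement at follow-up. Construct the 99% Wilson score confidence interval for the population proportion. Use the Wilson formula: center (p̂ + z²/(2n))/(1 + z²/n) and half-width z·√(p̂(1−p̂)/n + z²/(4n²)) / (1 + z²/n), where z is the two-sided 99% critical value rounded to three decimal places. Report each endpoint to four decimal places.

p̂ = 188/212 = 0.88679; z = 2.576, so z² = 6.635776.
1 + z²/n = 1.031301.
Adjusted center: (0.88679 + z²/(2n))/1.031301 = 0.87505.
Radicand: p̂(1−p̂)/n + z²/(4n²) = 0.000473545 + 0.000036911 = 0.000510456.
Half-width = z·√(radicand)/denom = 2.576·0.022593/1.031301 = 0.05643.
So the interval runs from 0.8186 to 0.9315.

(0.8186, 0.9315)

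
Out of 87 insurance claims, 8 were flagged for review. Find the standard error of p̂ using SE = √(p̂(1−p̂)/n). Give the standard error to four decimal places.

SE = 0.0310

p̂ = 8/87 = 0.09195.
p̂(1−p̂) = 0.083495.
Dividing by n and taking the root: √0.000959713 = 0.0310.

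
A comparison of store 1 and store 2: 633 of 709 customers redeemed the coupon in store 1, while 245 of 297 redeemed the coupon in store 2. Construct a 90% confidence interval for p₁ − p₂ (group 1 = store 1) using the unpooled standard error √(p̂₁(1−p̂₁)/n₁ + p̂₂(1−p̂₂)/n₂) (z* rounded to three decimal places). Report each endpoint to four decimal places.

(0.0269, 0.1089)

p̂₁ = 633/709 = 0.89281, p̂₂ = 245/297 = 0.82492; p̂₁ − p̂₂ = 0.06789.
SE = √(0.000134983 + 0.000486295) = √0.000621278 = 0.024925.
z* = 1.645 at the 90% level. Margin = 1.645·0.024925 = 0.04100.
Interval: 0.06789 ± 0.04100 → (0.0269, 0.1089).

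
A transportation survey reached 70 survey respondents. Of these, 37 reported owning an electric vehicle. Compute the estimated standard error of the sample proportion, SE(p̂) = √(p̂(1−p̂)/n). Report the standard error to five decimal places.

With x = 37 successes in n = 70, p̂ = 0.52857.
p̂(1−p̂) = 0.52857·0.47143 = 0.249184.
SE = √(0.249184/70) = 0.05966.

SE = 0.05966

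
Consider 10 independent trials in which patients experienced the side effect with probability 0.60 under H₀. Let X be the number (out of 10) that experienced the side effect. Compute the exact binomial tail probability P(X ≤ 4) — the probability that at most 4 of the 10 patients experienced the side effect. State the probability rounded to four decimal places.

X ~ Binomial(n=10, p=0.60).
P(X ≤ 4) = Σ_{j=0}^{4} C(10,j)·0.60^j·0.40^{10−j}.
= 0.000105 + 0.001573 + 0.010617 + 0.042467 + 0.111477 = 0.1662.

P = 0.1662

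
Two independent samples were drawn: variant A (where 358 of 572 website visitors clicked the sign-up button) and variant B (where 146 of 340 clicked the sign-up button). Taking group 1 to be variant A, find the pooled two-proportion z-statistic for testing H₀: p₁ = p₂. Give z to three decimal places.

z = 5.770

Sample proportions: p̂₁ = 358/572 = 0.62587 and p̂₂ = 146/340 = 0.42941.
Pooled p̂ = (358+146)/(572+340) = 504/912 = 0.55263.
Pooled SE = √[0.2472299·0.00468943] ≈ 0.034049.
z = (p̂₁ − p̂₂)/SE = (0.62587 − 0.42941)/0.034049 = 0.19646/0.034049 = 5.770.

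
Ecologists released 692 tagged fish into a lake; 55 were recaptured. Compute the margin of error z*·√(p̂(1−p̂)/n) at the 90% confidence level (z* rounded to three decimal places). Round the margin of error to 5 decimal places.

ME = 0.01691

Sample proportion p̂ = 55/692 = 0.07948.
SE = √(p̂(1−p̂)/n) = √(0.073163/692) = 0.010282.
The 90% critical value is z* = 1.645.
ME = 1.645·0.010282 = 0.01691.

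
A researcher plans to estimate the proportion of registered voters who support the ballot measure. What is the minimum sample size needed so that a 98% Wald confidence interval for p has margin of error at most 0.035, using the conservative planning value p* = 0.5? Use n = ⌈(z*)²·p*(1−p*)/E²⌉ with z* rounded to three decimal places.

z* = 2.326 at the 98% level.
p*(1−p*) = 0.2500.
Required n before rounding: 5.410276 × 0.2500 / 0.035² = 1104.138.
Rounding up, n = 1105.

n = 1105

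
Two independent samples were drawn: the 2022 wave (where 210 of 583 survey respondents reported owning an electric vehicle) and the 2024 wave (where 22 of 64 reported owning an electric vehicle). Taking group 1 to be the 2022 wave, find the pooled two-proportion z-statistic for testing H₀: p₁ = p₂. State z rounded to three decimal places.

z = 0.261

p̂₁ = 210/583 = 0.36021, p̂₂ = 22/64 = 0.34375.
Pooling: p̂ = 232/647 = 0.35858.
SE = √[p̂(1−p̂)(1/n₁+1/n₂)] = √[0.35858·0.64142·(1/583+1/64)] ≈ 0.063153.
z = (p̂₁ − p̂₂)/SE = (0.36021 − 0.34375)/0.063153 = 0.01646/0.063153 = 0.261.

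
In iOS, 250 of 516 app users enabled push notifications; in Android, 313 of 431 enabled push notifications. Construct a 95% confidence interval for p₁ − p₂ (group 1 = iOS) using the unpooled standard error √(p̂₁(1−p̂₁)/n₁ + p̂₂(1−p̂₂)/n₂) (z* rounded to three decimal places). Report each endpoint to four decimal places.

(-0.3020, -0.1815)

p̂₁ = 250/516 = 0.48450, p̂₂ = 313/431 = 0.72622; p̂₁ − p̂₂ = -0.24172.
Unpooled SE = √(p̂₁(1−p̂₁)/n₁ + p̂₂(1−p̂₂)/n₂) = √(0.000484030 + 0.000461312) = 0.030746.
The 95% critical value is z* = 1.960. Margin of error = 0.06026.
Interval: -0.24172 ± 0.06026 → (-0.3020, -0.1815).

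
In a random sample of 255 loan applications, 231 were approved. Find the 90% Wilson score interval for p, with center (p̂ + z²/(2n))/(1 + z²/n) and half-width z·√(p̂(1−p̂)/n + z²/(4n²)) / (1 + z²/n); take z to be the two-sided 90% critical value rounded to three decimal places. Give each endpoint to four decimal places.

Here p̂ = 231/255 = 0.90588 and z = 1.645 (z² = 2.706025).
Denominator 1 + z²/n = 1 + 2.706025/255 = 1.010612.
Adjusted center: (0.90588 + z²/(2n))/1.010612 = 0.90162.
Radicand: p̂(1−p̂)/n + z²/(4n²) = 0.000334351 + 0.000010404 = 0.000344755.
Half-width = z·√(radicand)/denom = 1.645·0.018568/1.010612 = 0.03022.
So the interval runs from 0.8714 to 0.9318.

(0.8714, 0.9318)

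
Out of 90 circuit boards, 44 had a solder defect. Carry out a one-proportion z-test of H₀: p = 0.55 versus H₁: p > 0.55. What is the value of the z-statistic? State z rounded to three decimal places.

p̂ = 44/90 = 0.48889.
Null standard error: √(0.55·0.45/90) = √0.002750000 = 0.052440.
Test statistic: z = -0.06111/0.052440 = -1.165.

z = -1.165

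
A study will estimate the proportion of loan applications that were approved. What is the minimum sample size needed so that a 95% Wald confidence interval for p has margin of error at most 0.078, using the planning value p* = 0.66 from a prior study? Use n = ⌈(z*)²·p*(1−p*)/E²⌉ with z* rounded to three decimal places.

n = 142

The 95% critical value is z* = 1.960.
p*(1−p*) = 0.2244.
Required n before rounding: 3.841600 × 0.2244 / 0.078² = 141.692.
⌈141.692⌉ = 142.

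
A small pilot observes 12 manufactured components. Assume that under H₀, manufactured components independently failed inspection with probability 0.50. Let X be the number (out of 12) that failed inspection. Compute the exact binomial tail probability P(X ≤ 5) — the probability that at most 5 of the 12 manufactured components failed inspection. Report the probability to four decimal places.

P = 0.3872

X ~ Binomial(n=12, p=0.50).
P(X ≤ 5) = Σ_{j=0}^{5} C(12,j)·0.50^j·0.50^{12−j}.
= 0.000244 + 0.002930 + 0.016113 + 0.053711 + 0.120850 + 0.193359 = 0.3872.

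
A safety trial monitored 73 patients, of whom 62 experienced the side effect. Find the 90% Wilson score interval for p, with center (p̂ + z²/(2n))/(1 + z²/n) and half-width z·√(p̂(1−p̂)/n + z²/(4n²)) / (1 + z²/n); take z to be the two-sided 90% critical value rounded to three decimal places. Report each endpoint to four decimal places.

(0.7681, 0.9056)

p̂ = 62/73 = 0.84932; z = 1.645, so z² = 2.706025.
1 + z²/n = 1.037069.
Adjusted center: (0.84932 + z²/(2n))/1.037069 = 0.83683.
Radicand: p̂(1−p̂)/n + z²/(4n²) = 0.001753137 + 0.000126948 = 0.001880085.
Half-width = z·√(radicand)/denom = 1.645·0.043360/1.037069 = 0.06878.
So the interval runs from 0.7681 to 0.9056.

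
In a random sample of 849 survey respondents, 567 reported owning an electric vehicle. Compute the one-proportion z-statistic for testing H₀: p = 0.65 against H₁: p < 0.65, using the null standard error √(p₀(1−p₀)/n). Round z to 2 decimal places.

z = 1.09

With x = 567 successes in n = 849, p̂ = 0.66784.
Null standard error: √(0.65·0.35/849) = √0.000267962 = 0.016370.
z = (0.66784 − 0.65)/0.016370 = 0.01784/0.016370 = 1.09.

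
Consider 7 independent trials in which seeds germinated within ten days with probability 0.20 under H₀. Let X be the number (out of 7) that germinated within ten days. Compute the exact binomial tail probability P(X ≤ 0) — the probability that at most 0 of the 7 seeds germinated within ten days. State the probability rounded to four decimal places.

P = 0.2097

X ~ Binomial(n=7, p=0.20).
P(X ≤ 0) = C(7,0)·0.20^0·0.80^7.
= 0.209715 = 0.2097.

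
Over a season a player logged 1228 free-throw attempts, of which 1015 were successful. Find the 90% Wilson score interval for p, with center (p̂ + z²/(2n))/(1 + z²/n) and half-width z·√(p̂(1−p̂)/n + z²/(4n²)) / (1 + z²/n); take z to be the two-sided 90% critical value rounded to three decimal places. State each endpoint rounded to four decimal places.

(0.8081, 0.8436)

p̂ = 1015/1228 = 0.82655; z = 1.645, so z² = 2.706025.
1 + z²/n = 1.002204.
Adjusted center: (0.82655 + z²/(2n))/1.002204 = 0.82583.
Radicand: p̂(1−p̂)/n + z²/(4n²) = 0.000116748 + 0.000000449 = 0.000117197.
Half-width = 1.645·√0.000117197/1.002204 = 0.01777.
So the interval runs from 0.8081 to 0.8436.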